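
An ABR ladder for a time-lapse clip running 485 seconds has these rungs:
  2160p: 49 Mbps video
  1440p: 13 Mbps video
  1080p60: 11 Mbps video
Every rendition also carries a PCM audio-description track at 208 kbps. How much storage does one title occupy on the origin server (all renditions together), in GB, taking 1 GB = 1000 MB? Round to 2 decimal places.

Audio: 208 kbps = 0.208 Mbps.
Sum of rendition bitrates: (49+0.208) + (13+0.208) + (11+0.208) = 73.624 Mbps.
× 485 s = 35,708 Mb = 4,463 MB = 4.463 GB.

4.46 GB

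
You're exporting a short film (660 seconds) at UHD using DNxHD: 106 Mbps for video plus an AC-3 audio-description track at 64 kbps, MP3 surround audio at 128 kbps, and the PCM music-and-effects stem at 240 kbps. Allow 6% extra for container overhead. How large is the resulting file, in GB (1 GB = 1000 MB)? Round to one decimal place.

Audio total: 64 + 128 + 240 = 432 kbps = 0.432 Mbps.
Total bitrate: 106 + 0.432 = 106.432 Mbps.
Stream data: 106.432 Mbps × 660 s = 70245.1 Mb.
With 6% container overhead: ×1.06.
74,460 Mb ÷ 8 = 9,307 MB → 9.307 GB.

9.3 GB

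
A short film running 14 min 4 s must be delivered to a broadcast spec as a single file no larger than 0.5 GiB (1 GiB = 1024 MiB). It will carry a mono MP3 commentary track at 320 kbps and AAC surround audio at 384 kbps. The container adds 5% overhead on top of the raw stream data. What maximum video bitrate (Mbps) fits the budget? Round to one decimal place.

4.1 Mbps

Budget: 0.5 GiB = 4295.0 Mb.
Stream payload after overhead: 4295.0 / 1.05 = 4090.4 Mb.
14 min 4 s = 844 s
Total bitrate budget: 4090.4 Mb / 844 s = 4.846 Mbps.
Audio total: 320 + 384 = 704 kbps = 0.704 Mbps.
Video: 4.846 − 0.704 = 4.142 Mbps.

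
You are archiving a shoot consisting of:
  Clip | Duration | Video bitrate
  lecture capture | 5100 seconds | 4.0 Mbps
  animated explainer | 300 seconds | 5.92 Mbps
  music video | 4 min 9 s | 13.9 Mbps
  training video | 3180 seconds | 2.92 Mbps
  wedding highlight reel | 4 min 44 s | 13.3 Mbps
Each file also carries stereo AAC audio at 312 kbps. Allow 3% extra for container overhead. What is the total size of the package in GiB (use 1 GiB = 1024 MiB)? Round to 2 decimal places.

4.98 GiB

Audio: 312 kbps = 0.312 Mbps.
lecture capture: 4.312 Mbps × 5100 s × 1.03 = 22650.9 Mb
animated explainer: 6.232 Mbps × 300 s × 1.03 = 1925.7 Mb
music video: 14.212 Mbps × 249 s × 1.03 = 3645.0 Mb
training video: 3.232 Mbps × 3180 s × 1.03 = 10586.1 Mb
wedding highlight reel: 13.612 Mbps × 284 s × 1.03 = 3981.8 Mb
Total: 42789.5 Mb = 5348.7 MB.
= 4.981 GiB.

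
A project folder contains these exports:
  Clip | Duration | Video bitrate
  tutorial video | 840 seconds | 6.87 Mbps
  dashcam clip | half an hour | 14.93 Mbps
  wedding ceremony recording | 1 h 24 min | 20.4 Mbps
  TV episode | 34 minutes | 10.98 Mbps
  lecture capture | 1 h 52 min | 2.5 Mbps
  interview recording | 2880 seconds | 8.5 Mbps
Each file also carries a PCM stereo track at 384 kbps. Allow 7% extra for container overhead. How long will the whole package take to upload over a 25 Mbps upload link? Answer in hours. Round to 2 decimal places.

2.46 hours

Audio: 384 kbps = 0.384 Mbps.
tutorial video: 7.254 Mbps × 840 s × 1.07 = 6519.9 Mb
dashcam clip: 15.314 Mbps × 1800 s × 1.07 = 29494.8 Mb
wedding ceremony recording: 20.784 Mbps × 5040 s × 1.07 = 112084.0 Mb
TV episode: 11.364 Mbps × 2040 s × 1.07 = 24805.3 Mb
lecture capture: 2.884 Mbps × 6720 s × 1.07 = 20737.1 Mb
interview recording: 8.884 Mbps × 2880 s × 1.07 = 27376.9 Mb
Total: 221018.0 Mb = 27627.3 MB.
At 25 Mbps: 221018.0 / 25 = 8841 s ≈ 2.46 hours.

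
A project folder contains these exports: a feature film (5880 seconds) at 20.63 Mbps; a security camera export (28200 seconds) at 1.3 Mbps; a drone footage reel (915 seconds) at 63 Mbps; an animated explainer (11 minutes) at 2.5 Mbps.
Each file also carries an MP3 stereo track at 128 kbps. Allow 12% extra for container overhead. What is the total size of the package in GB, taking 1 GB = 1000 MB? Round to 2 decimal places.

31.06 GB

Audio: 128 kbps = 0.128 Mbps.
feature film: 20.758 Mbps × 5880 s × 1.12 = 136703.9 Mb
security camera export: 1.428 Mbps × 28200 s × 1.12 = 45102.0 Mb
drone footage reel: 63.128 Mbps × 915 s × 1.12 = 64693.6 Mb
animated explainer: 2.628 Mbps × 660 s × 1.12 = 1942.6 Mb
Total: 248442.0 Mb = 31055.3 MB.
= 31.06 GB.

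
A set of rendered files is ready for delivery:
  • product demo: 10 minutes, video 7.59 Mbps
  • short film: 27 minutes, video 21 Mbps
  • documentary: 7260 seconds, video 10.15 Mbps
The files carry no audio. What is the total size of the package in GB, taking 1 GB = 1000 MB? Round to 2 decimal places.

product demo: 7.590 Mbps × 600 s = 4554.0 Mb
short film: 21.000 Mbps × 1620 s = 34020.0 Mb
documentary: 10.150 Mbps × 7260 s = 73689.0 Mb
Total: 112263.0 Mb = 14032.9 MB.
= 14.03 GB.

14.03 GB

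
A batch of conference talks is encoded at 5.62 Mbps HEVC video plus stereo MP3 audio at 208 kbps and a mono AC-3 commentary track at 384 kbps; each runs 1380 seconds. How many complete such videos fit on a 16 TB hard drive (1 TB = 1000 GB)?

14931

Audio total: 208 + 384 = 592 kbps = 0.592 Mbps.
Total bitrate: 6.212 Mbps.
Per item: 6.212 Mbps × 1380 s = 8,573 Mb = 1,072 MB.
Capacity: 16 TB = 128,000,000 Mb; 14931.36 items → 14931 complete.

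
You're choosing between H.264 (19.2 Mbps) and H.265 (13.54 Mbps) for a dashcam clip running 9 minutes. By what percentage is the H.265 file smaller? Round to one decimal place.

9 min = 540 s
H.264: 19.200 Mbps × 540 s = 10368.0 Mb = 1.207 GiB.
H.265: 13.540 Mbps × 540 s = 7311.6 Mb = 0.851 GiB.
Reduction: (1 − 0.851/1.207) × 100 = 29.48%.

29.5%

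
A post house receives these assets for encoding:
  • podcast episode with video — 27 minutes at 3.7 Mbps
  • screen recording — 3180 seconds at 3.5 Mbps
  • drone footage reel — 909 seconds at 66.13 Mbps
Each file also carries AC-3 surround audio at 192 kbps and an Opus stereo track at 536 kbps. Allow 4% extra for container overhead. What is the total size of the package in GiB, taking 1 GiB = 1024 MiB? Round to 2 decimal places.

Audio total: 192 + 536 = 728 kbps = 0.728 Mbps.
podcast episode with video: 4.428 Mbps × 1620 s × 1.04 = 7460.3 Mb
screen recording: 4.228 Mbps × 3180 s × 1.04 = 13982.8 Mb
drone footage reel: 66.858 Mbps × 909 s × 1.04 = 63204.9 Mb
Total: 84648.0 Mb = 10581.0 MB.
= 9.854 GiB.

9.85 GiB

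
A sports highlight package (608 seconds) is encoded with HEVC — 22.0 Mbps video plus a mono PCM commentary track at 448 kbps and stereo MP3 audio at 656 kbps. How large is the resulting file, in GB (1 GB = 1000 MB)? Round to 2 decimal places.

1.76 GB

Audio total: 448 + 656 = 1104 kbps = 1.104 Mbps.
Total bitrate: 22.0 + 1.104 = 23.104 Mbps.
Stream data: 23.104 Mbps × 608 s = 14047.2 Mb.
14,047 Mb ÷ 8 = 1,756 MB → 1.756 GB.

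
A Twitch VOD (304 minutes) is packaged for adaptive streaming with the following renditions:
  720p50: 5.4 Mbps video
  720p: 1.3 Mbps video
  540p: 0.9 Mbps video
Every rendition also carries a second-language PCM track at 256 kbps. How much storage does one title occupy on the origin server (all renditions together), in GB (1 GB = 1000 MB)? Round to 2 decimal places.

304 min = 18240 s
Audio: 256 kbps = 0.256 Mbps.
Sum of rendition bitrates: (5.4+0.256) + (1.3+0.256) + (0.9+0.256) = 8.368 Mbps.
× 18240 s = 152,632 Mb = 19,079 MB = 19.08 GB.

19.08 GB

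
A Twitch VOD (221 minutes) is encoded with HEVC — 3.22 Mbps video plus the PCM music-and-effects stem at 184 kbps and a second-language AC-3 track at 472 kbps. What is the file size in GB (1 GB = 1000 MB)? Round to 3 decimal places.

6.424 GB

221 min = 13260 s
Audio total: 184 + 472 = 656 kbps = 0.656 Mbps.
Total bitrate: 3.22 + 0.656 = 3.876 Mbps.
Stream data: 3.876 Mbps × 13260 s = 51395.8 Mb.
51,396 Mb ÷ 8 = 6,424 MB → 6.424 GB.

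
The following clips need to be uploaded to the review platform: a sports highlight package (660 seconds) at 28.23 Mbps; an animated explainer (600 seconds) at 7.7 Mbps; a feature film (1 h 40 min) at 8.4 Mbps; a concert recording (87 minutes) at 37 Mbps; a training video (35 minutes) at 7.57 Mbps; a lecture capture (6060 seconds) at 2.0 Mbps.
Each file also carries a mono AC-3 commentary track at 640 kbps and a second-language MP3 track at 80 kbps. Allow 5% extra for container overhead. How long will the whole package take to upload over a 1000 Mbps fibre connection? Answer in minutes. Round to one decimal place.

5.4 minutes

Audio total: 640 + 80 = 720 kbps = 0.720 Mbps.
sports highlight package: 28.950 Mbps × 660 s × 1.05 = 20062.3 Mb
animated explainer: 8.420 Mbps × 600 s × 1.05 = 5304.6 Mb
feature film: 9.120 Mbps × 6000 s × 1.05 = 57456.0 Mb
concert recording: 37.720 Mbps × 5220 s × 1.05 = 206743.3 Mb
training video: 8.290 Mbps × 2100 s × 1.05 = 18279.5 Mb
lecture capture: 2.720 Mbps × 6060 s × 1.05 = 17307.4 Mb
Total: 325153.1 Mb = 40644.1 MB.
At 1000 Mbps: 325153.1 / 1000 = 325 s ≈ 5.42 minutes.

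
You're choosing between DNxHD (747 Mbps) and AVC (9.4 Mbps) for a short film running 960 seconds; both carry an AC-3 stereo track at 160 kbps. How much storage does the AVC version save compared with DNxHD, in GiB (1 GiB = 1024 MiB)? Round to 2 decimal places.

Audio: 160 kbps = 0.160 Mbps.
DNxHD: 747.160 Mbps × 960 s = 717273.6 Mb = 83.502 GiB.
AVC: 9.560 Mbps × 960 s = 9177.6 Mb = 1.068 GiB.
Saving: 83.502 − 1.068 = 82.433 GiB.

82.43 GiB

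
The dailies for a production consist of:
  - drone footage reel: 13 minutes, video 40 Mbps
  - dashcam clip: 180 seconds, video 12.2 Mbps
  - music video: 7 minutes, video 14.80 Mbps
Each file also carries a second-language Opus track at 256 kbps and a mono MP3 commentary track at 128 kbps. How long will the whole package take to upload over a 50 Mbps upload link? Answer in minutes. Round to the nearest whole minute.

13 minutes

Audio total: 256 + 128 = 384 kbps = 0.384 Mbps.
drone footage reel: 40.384 Mbps × 780 s = 31499.5 Mb
dashcam clip: 12.584 Mbps × 180 s = 2265.1 Mb
music video: 15.184 Mbps × 420 s = 6377.3 Mb
Total: 40141.9 Mb = 5017.7 MB.
At 50 Mbps: 40141.9 / 50 = 803 s ≈ 13.4 minutes.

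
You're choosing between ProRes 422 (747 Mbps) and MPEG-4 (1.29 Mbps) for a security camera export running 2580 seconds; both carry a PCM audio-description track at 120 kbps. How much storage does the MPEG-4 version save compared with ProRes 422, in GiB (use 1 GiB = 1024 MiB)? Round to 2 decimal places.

Audio: 120 kbps = 0.120 Mbps.
ProRes 422: 747.120 Mbps × 2580 s = 1927569.6 Mb = 224.399 GiB.
MPEG-4: 1.410 Mbps × 2580 s = 3637.8 Mb = 0.423 GiB.
Saving: 224.399 − 0.423 = 223.975 GiB.

223.98 GiB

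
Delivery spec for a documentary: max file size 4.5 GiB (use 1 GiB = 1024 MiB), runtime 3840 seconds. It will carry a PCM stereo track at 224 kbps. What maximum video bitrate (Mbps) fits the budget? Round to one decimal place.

Budget: 4.5 GiB = 38654.7 Mb.
Total bitrate budget: 38654.7 Mb / 3840 s = 10.066 Mbps.
Audio: 224 kbps = 0.224 Mbps.
Video: 10.066 − 0.224 = 9.842 Mbps.

9.8 Mbps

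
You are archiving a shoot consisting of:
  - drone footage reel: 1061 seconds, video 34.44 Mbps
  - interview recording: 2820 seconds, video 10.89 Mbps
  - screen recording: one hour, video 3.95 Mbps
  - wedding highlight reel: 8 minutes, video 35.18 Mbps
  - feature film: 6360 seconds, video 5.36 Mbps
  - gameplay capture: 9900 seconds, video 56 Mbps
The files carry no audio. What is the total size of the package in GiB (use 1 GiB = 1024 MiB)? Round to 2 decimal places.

drone footage reel: 34.440 Mbps × 1061 s = 36540.8 Mb
interview recording: 10.890 Mbps × 2820 s = 30709.8 Mb
screen recording: 3.950 Mbps × 3600 s = 14220.0 Mb
wedding highlight reel: 35.180 Mbps × 480 s = 16886.4 Mb
feature film: 5.360 Mbps × 6360 s = 34089.6 Mb
gameplay capture: 56.000 Mbps × 9900 s = 554400.0 Mb
Total: 686846.6 Mb = 85855.8 MB.
= 79.96 GiB.

79.96 GiB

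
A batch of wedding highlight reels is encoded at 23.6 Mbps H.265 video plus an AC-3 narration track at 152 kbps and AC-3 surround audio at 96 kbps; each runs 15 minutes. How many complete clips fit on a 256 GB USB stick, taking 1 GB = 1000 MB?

15 min = 900 s
Audio total: 152 + 96 = 248 kbps = 0.248 Mbps.
Total bitrate: 23.848 Mbps.
Per item: 23.848 Mbps × 900 s = 21,463 Mb = 2,683 MB.
Capacity: 256 GB = 2,048,000 Mb; 95.42 items → 95 complete.

95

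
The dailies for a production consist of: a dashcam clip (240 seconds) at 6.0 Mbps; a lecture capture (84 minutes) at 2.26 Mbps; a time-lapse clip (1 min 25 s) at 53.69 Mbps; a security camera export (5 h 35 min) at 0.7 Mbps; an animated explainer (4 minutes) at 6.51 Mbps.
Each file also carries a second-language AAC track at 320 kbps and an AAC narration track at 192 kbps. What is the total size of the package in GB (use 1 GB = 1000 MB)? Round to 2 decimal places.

5.77 GB

Audio total: 320 + 192 = 512 kbps = 0.512 Mbps.
dashcam clip: 6.512 Mbps × 240 s = 1562.9 Mb
lecture capture: 2.772 Mbps × 5040 s = 13970.9 Mb
time-lapse clip: 54.202 Mbps × 85 s = 4607.2 Mb
security camera export: 1.212 Mbps × 20100 s = 24361.2 Mb
animated explainer: 7.022 Mbps × 240 s = 1685.3 Mb
Total: 46187.4 Mb = 5773.4 MB.
= 5.773 GB.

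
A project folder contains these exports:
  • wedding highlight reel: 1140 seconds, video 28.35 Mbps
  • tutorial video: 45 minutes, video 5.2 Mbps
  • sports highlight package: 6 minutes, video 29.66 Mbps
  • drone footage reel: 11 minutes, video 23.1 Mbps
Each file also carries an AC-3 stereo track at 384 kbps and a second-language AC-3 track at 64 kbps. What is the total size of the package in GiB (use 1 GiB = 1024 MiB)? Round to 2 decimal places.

8.67 GiB

Audio total: 384 + 64 = 448 kbps = 0.448 Mbps.
wedding highlight reel: 28.798 Mbps × 1140 s = 32829.7 Mb
tutorial video: 5.648 Mbps × 2700 s = 15249.6 Mb
sports highlight package: 30.108 Mbps × 360 s = 10838.9 Mb
drone footage reel: 23.548 Mbps × 660 s = 15541.7 Mb
Total: 74459.9 Mb = 9307.5 MB.
= 8.668 GiB.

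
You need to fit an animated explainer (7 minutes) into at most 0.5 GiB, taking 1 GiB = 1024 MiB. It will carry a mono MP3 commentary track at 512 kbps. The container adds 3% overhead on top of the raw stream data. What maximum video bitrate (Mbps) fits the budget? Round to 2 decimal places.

9.42 Mbps

Budget: 0.5 GiB = 4295.0 Mb.
Stream payload after overhead: 4295.0 / 1.03 = 4169.9 Mb.
7 min = 420 s
Total bitrate budget: 4169.9 Mb / 420 s = 9.928 Mbps.
Audio: 512 kbps = 0.512 Mbps.
Video: 9.928 − 0.512 = 9.416 Mbps.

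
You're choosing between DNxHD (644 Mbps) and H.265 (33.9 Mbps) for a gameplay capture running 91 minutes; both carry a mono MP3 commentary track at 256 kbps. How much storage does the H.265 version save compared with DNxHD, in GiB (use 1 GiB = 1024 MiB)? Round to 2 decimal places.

91 min = 5460 s
Audio: 256 kbps = 0.256 Mbps.
DNxHD: 644.256 Mbps × 5460 s = 3517637.8 Mb = 409.507 GiB.
H.265: 34.156 Mbps × 5460 s = 186491.8 Mb = 21.710 GiB.
Saving: 409.507 − 21.710 = 387.796 GiB.

387.80 GiB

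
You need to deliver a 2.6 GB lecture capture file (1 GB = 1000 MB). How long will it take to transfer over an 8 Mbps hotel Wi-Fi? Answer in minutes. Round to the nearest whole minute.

File: 2.6 GB = 20800.0 Mb.
At 8 Mbps: 20800.0 / 8 = 2600.0 s ≈ 43.3 minutes.

43 minutes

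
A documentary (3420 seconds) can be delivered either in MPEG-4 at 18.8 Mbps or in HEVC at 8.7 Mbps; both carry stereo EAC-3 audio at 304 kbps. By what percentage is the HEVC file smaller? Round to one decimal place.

Audio: 304 kbps = 0.304 Mbps.
MPEG-4: 19.104 Mbps × 3420 s = 65335.7 Mb = 7.606 GiB.
HEVC: 9.004 Mbps × 3420 s = 30793.7 Mb = 3.585 GiB.
Reduction: (1 − 3.585/7.606) × 100 = 52.87%.

52.9%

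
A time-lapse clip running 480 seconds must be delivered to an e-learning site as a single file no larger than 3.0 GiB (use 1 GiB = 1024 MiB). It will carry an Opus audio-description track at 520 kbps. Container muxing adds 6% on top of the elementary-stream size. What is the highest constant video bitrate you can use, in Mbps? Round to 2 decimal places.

50.13 Mbps

Budget: 3.0 GiB = 25769.8 Mb.
Stream payload after overhead: 25769.8 / 1.06 = 24311.1 Mb.
Total bitrate budget: 24311.1 Mb / 480 s = 50.648 Mbps.
Audio: 520 kbps = 0.520 Mbps.
Video: 50.648 − 0.520 = 50.128 Mbps.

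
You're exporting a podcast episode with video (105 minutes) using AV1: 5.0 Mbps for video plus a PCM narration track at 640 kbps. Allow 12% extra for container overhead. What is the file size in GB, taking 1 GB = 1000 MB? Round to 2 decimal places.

4.97 GB

105 min = 6300 s
Audio: 640 kbps = 0.640 Mbps.
Total bitrate: 5.0 + 0.640 = 5.640 Mbps.
Stream data: 5.640 Mbps × 6300 s = 35532.0 Mb.
With 12% container overhead: ×1.12.
39,796 Mb ÷ 8 = 4,974 MB → 4.974 GB.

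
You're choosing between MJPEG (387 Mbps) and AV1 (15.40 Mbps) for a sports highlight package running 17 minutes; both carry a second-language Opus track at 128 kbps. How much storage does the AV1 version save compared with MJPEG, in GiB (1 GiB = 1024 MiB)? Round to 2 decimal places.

17 min = 1020 s
Audio: 128 kbps = 0.128 Mbps.
MJPEG: 387.128 Mbps × 1020 s = 394870.6 Mb = 45.969 GiB.
AV1: 15.528 Mbps × 1020 s = 15838.6 Mb = 1.844 GiB.
Saving: 45.969 − 1.844 = 44.125 GiB.

44.13 GiB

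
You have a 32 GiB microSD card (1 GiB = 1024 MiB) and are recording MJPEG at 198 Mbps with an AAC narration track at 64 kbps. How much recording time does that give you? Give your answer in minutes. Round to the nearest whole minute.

23 minutes

Audio: 64 kbps = 0.064 Mbps.
Total bitrate: 198 + 0.064 = 198.064 Mbps.
Capacity: 32 GiB = 274,878 Mb.
Recording time: 274,878 / 198.064 = 1,388 s ≈ 23.1 minutes.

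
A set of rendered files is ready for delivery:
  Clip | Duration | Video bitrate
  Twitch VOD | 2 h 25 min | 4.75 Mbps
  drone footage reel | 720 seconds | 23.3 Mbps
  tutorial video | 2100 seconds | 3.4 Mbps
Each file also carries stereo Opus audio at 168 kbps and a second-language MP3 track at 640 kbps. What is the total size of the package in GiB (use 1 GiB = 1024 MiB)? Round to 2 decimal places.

8.68 GiB

Audio total: 168 + 640 = 808 kbps = 0.808 Mbps.
Twitch VOD: 5.558 Mbps × 8700 s = 48354.6 Mb
drone footage reel: 24.108 Mbps × 720 s = 17357.8 Mb
tutorial video: 4.208 Mbps × 2100 s = 8836.8 Mb
Total: 74549.2 Mb = 9318.6 MB.
= 8.679 GiB.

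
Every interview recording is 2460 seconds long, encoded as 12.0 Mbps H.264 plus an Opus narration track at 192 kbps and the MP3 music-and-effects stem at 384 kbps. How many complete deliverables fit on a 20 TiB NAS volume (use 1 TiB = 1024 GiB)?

Audio total: 192 + 384 = 576 kbps = 0.576 Mbps.
Total bitrate: 12.576 Mbps.
Per item: 12.576 Mbps × 2460 s = 30,937 Mb = 3,867 MB.
Capacity: 20 TiB = 175,921,860 Mb; 5686.46 items → 5686 complete.

5686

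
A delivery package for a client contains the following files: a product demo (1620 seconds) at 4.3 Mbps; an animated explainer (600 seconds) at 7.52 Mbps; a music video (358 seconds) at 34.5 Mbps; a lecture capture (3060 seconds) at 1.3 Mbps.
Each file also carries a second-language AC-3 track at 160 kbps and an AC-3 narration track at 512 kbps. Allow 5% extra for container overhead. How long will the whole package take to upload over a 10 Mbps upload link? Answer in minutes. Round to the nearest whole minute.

55 minutes

Audio total: 160 + 512 = 672 kbps = 0.672 Mbps.
product demo: 4.972 Mbps × 1620 s × 1.05 = 8457.4 Mb
animated explainer: 8.192 Mbps × 600 s × 1.05 = 5161.0 Mb
music video: 35.172 Mbps × 358 s × 1.05 = 13221.2 Mb
lecture capture: 1.972 Mbps × 3060 s × 1.05 = 6336.0 Mb
Total: 33175.5 Mb = 4146.9 MB.
At 10 Mbps: 33175.5 / 10 = 3318 s ≈ 55.3 minutes.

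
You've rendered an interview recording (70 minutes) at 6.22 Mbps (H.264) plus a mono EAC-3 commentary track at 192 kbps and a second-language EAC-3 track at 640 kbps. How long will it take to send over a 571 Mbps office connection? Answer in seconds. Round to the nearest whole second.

52 seconds

70 min = 4200 s
Audio total: 192 + 640 = 832 kbps = 0.832 Mbps.
Total bitrate: 7.052 Mbps.
File: 7.052 Mbps × 4200 s = 29618.4 Mb.
At 571 Mbps: 29618.4 / 571 = 51.9 s ≈ 51.9 seconds.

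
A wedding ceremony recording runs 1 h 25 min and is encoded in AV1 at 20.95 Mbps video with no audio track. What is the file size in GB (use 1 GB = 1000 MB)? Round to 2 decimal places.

13.36 GB

1 h 25 min = 85 min = 5100 s
Total bitrate: 20.95 Mbps.
Stream data: 20.950 Mbps × 5100 s = 106845.0 Mb.
106,845 Mb ÷ 8 = 13,356 MB → 13.36 GB.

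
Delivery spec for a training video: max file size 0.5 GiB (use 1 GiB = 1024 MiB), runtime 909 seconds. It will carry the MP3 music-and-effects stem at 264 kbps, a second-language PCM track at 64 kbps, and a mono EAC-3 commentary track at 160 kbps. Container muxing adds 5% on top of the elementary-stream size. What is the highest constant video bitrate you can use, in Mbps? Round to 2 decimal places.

Budget: 0.5 GiB = 4295.0 Mb.
Stream payload after overhead: 4295.0 / 1.05 = 4090.4 Mb.
Total bitrate budget: 4090.4 Mb / 909 s = 4.500 Mbps.
Audio total: 264 + 64 + 160 = 488 kbps = 0.488 Mbps.
Video: 4.500 − 0.488 = 4.012 Mbps.

4.01 Mbps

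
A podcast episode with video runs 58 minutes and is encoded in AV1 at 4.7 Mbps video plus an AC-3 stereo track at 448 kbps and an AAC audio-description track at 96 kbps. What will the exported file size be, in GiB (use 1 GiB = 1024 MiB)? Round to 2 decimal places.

2.12 GiB

58 min = 3480 s
Audio total: 448 + 96 = 544 kbps = 0.544 Mbps.
Total bitrate: 4.7 + 0.544 = 5.244 Mbps.
Stream data: 5.244 Mbps × 3480 s = 18249.1 Mb.
18,249 Mb = 2,281,140,000 bytes ÷ 1,073,741,824 = 2.124 GiB.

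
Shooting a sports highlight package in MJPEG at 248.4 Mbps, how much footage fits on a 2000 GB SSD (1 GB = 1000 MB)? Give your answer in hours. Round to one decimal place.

17.9 hours

Capacity: 2000 GB = 16,000,000 Mb.
Recording time: 16,000,000 / 248.400 = 64,412 s ≈ 17.9 hours.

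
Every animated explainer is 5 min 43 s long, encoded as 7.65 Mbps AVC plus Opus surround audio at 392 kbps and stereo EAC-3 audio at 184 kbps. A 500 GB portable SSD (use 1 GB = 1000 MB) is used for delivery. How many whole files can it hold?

5 min 43 s = 343 s
Audio total: 392 + 184 = 576 kbps = 0.576 Mbps.
Total bitrate: 8.226 Mbps.
Per item: 8.226 Mbps × 343 s = 2,822 Mb = 352.7 MB.
Capacity: 500 GB = 4,000,000 Mb; 1417.68 items → 1417 complete.

1417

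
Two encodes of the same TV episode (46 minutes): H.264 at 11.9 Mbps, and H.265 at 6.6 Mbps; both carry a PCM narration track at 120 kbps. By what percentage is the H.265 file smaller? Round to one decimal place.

46 min = 2760 s
Audio: 120 kbps = 0.120 Mbps.
H.264: 12.020 Mbps × 2760 s = 33175.2 Mb = 3.862 GiB.
H.265: 6.720 Mbps × 2760 s = 18547.2 Mb = 2.159 GiB.
Reduction: (1 − 2.159/3.862) × 100 = 44.09%.

44.1%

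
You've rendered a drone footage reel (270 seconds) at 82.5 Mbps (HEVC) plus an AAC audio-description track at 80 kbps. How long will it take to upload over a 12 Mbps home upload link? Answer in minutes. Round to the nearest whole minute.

Audio: 80 kbps = 0.080 Mbps.
Total bitrate: 82.580 Mbps.
File: 82.580 Mbps × 270 s = 22296.6 Mb.
At 12 Mbps: 22296.6 / 12 = 1858.0 s ≈ 31 minutes.

31 minutes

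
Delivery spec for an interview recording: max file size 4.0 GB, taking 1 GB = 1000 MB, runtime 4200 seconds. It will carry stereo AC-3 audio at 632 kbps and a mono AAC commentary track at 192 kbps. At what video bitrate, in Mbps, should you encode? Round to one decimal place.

6.8 Mbps

Budget: 4.0 GB = 32000.0 Mb.
Total bitrate budget: 32000.0 Mb / 4200 s = 7.619 Mbps.
Audio total: 632 + 192 = 824 kbps = 0.824 Mbps.
Video: 7.619 − 0.824 = 6.795 Mbps.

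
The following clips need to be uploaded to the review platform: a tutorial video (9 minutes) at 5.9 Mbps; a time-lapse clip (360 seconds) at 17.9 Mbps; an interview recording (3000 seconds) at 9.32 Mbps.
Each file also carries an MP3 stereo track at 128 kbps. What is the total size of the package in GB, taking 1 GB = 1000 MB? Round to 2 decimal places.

Audio: 128 kbps = 0.128 Mbps.
tutorial video: 6.028 Mbps × 540 s = 3255.1 Mb
time-lapse clip: 18.028 Mbps × 360 s = 6490.1 Mb
interview recording: 9.448 Mbps × 3000 s = 28344.0 Mb
Total: 38089.2 Mb = 4761.1 MB.
= 4.761 GB.

4.76 GB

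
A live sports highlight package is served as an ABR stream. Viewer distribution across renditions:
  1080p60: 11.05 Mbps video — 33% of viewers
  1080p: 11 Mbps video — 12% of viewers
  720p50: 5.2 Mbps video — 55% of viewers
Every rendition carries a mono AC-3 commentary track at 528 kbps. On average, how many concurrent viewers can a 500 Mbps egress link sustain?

59

Audio: 528 kbps = 0.528 Mbps.
Average per-viewer bitrate: 0.33×11.578 + 0.12×11.528 + 0.55×5.728 = 8.354 Mbps.
500 Mbps = 500.0 Mbps; 500.0 / 8.354 = 59.85 → 59.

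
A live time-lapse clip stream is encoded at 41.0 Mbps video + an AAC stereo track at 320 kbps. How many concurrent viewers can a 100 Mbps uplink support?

2

Audio: 320 kbps = 0.320 Mbps.
Per-viewer media rate: 41.320 Mbps.
100 Mbps = 100.0 Mbps; 100.0 / 41.320 = 2.42 → 2 viewers.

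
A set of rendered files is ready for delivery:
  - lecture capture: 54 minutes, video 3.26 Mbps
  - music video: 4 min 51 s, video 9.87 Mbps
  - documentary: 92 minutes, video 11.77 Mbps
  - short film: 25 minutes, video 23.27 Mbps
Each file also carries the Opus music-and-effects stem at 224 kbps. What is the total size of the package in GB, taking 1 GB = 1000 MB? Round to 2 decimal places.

Audio: 224 kbps = 0.224 Mbps.
lecture capture: 3.484 Mbps × 3240 s = 11288.2 Mb
music video: 10.094 Mbps × 291 s = 2937.4 Mb
documentary: 11.994 Mbps × 5520 s = 66206.9 Mb
short film: 23.494 Mbps × 1500 s = 35241.0 Mb
Total: 115673.4 Mb = 14459.2 MB.
= 14.46 GB.

14.46 GB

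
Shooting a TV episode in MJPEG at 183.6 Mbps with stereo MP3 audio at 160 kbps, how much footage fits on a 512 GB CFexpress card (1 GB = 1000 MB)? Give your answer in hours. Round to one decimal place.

Audio: 160 kbps = 0.160 Mbps.
Total bitrate: 183.6 + 0.160 = 183.760 Mbps.
Capacity: 512 GB = 4,096,000 Mb.
Recording time: 4,096,000 / 183.760 = 22,290 s ≈ 6.19 hours.

6.2 hours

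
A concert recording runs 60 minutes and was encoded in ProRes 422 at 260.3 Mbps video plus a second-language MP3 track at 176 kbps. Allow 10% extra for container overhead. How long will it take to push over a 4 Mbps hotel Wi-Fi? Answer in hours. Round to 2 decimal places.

60 min = 3600 s
Audio: 176 kbps = 0.176 Mbps.
Total bitrate: 260.476 Mbps.
File: 260.476 Mbps × 3600 s = 937713.6 Mb.
With 10% container overhead: ×1.10. → 1031485.0 Mb.
At 4 Mbps: 1031485.0 / 4 = 257871.2 s ≈ 71.6 hours.

71.63 hours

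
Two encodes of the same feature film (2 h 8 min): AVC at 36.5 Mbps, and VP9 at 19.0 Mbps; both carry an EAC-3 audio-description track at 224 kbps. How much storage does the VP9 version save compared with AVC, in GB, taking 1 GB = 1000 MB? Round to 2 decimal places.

2 h 8 min = 128 min = 7680 s
Audio: 224 kbps = 0.224 Mbps.
AVC: 36.724 Mbps × 7680 s = 282040.3 Mb = 35.255 GB.
VP9: 19.224 Mbps × 7680 s = 147640.3 Mb = 18.455 GB.
Saving: 35.255 − 18.455 = 16.800 GB.

16.80 GB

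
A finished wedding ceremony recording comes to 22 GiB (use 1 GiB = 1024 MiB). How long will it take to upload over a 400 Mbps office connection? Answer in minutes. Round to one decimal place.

7.9 minutes

File: 22 GiB = 188978.6 Mb.
At 400 Mbps: 188978.6 / 400 = 472.4 s ≈ 7.87 minutes.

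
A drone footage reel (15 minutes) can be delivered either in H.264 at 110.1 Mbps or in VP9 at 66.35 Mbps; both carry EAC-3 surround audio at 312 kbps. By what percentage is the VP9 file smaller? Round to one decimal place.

39.6%

15 min = 900 s
Audio: 312 kbps = 0.312 Mbps.
H.264: 110.412 Mbps × 900 s = 99370.8 Mb = 12.421 GB.
VP9: 66.662 Mbps × 900 s = 59995.8 Mb = 7.499 GB.
Reduction: (1 − 7.499/12.421) × 100 = 39.62%.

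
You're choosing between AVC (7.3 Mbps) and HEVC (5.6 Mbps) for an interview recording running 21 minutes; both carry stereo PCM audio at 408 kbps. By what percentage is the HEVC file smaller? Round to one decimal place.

22.1%

21 min = 1260 s
Audio: 408 kbps = 0.408 Mbps.
AVC: 7.708 Mbps × 1260 s = 9712.1 Mb = 1.214 GB.
HEVC: 6.008 Mbps × 1260 s = 7570.1 Mb = 0.946 GB.
Reduction: (1 − 0.946/1.214) × 100 = 22.06%.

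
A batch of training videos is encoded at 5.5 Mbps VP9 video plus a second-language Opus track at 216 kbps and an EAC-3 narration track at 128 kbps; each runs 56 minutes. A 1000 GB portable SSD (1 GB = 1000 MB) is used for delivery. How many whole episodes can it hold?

407

56 min = 3360 s
Audio total: 216 + 128 = 344 kbps = 0.344 Mbps.
Total bitrate: 5.844 Mbps.
Per item: 5.844 Mbps × 3360 s = 19,636 Mb = 2,454 MB.
Capacity: 1000 GB = 8,000,000 Mb; 407.42 items → 407 complete.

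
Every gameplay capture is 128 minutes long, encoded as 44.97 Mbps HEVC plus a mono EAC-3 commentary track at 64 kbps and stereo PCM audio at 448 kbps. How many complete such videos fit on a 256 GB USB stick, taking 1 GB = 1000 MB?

5

128 min = 7680 s
Audio total: 64 + 448 = 512 kbps = 0.512 Mbps.
Total bitrate: 45.482 Mbps.
Per item: 45.482 Mbps × 7680 s = 349,302 Mb = 43,663 MB.
Capacity: 256 GB = 2,048,000 Mb; 5.86 items → 5 complete.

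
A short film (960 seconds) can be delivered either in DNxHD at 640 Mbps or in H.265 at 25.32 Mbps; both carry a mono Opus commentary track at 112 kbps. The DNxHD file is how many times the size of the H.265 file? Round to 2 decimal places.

25.17

Audio: 112 kbps = 0.112 Mbps.
DNxHD: 640.112 Mbps × 960 s = 614507.5 Mb = 71.538 GiB.
H.265: 25.432 Mbps × 960 s = 24414.7 Mb = 2.842 GiB.
Ratio: 71.538 / 2.842 = 25.170.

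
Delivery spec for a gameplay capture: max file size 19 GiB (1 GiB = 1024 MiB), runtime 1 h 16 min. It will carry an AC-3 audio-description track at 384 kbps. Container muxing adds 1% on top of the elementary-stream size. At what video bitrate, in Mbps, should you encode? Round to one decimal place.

35.1 Mbps

Budget: 19 GiB = 163208.8 Mb.
Stream payload after overhead: 163208.8 / 1.01 = 161592.8 Mb.
1 h 16 min = 76 min = 4560 s
Total bitrate budget: 161592.8 Mb / 4560 s = 35.437 Mbps.
Audio: 384 kbps = 0.384 Mbps.
Video: 35.437 − 0.384 = 35.053 Mbps.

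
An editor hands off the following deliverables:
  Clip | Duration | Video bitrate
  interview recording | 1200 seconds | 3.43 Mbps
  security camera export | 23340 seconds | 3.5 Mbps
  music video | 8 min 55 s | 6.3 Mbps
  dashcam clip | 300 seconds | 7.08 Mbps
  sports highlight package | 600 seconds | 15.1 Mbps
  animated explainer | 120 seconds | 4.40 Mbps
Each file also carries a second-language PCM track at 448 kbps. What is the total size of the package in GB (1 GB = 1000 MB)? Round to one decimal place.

14.1 GB

Audio: 448 kbps = 0.448 Mbps.
interview recording: 3.878 Mbps × 1200 s = 4653.6 Mb
security camera export: 3.948 Mbps × 23340 s = 92146.3 Mb
music video: 6.748 Mbps × 535 s = 3610.2 Mb
dashcam clip: 7.528 Mbps × 300 s = 2258.4 Mb
sports highlight package: 15.548 Mbps × 600 s = 9328.8 Mb
animated explainer: 4.848 Mbps × 120 s = 581.8 Mb
Total: 112579.1 Mb = 14072.4 MB.
= 14.07 GB.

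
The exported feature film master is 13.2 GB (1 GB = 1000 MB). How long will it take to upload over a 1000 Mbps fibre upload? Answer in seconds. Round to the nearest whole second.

File: 13.2 GB = 105600.0 Mb.
At 1000 Mbps: 105600.0 / 1000 = 105.6 s ≈ 106 seconds.

106 seconds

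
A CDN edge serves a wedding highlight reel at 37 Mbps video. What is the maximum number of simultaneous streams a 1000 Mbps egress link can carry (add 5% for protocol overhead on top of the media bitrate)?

25

On the wire with 5% overhead: 38.850 Mbps.
1000 Mbps = 1,000 Mbps; 1,000 / 38.850 = 25.74 → 25 viewers.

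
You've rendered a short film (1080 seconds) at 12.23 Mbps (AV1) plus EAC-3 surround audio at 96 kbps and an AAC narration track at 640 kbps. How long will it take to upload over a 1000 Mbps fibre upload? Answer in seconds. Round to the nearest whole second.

Audio total: 96 + 640 = 736 kbps = 0.736 Mbps.
Total bitrate: 12.966 Mbps.
File: 12.966 Mbps × 1080 s = 14003.3 Mb.
At 1000 Mbps: 14003.3 / 1000 = 14.0 s ≈ 14 seconds.

14 seconds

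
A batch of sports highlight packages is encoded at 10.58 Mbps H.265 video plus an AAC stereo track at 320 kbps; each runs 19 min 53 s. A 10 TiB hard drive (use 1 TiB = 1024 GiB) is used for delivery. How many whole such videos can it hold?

19 min 53 s = 1193 s
Audio: 320 kbps = 0.320 Mbps.
Total bitrate: 10.900 Mbps.
Per item: 10.900 Mbps × 1193 s = 13,004 Mb = 1,625 MB.
Capacity: 10 TiB = 87,960,930 Mb; 6764.30 items → 6764 complete.

6764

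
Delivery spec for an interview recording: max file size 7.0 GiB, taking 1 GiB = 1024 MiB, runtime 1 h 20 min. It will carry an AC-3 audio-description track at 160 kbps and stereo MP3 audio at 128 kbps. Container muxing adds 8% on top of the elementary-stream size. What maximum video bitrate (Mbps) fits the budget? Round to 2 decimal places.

11.31 Mbps

Budget: 7.0 GiB = 60129.5 Mb.
Stream payload after overhead: 60129.5 / 1.08 = 55675.5 Mb.
1 h 20 min = 80 min = 4800 s
Total bitrate budget: 55675.5 Mb / 4800 s = 11.599 Mbps.
Audio total: 160 + 128 = 288 kbps = 0.288 Mbps.
Video: 11.599 − 0.288 = 11.311 Mbps.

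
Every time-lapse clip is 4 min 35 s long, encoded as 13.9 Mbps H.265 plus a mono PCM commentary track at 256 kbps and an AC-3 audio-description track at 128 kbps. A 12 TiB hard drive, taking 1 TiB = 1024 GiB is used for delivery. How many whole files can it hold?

4 min 35 s = 275 s
Audio total: 256 + 128 = 384 kbps = 0.384 Mbps.
Total bitrate: 14.284 Mbps.
Per item: 14.284 Mbps × 275 s = 3,928 Mb = 491.0 MB.
Capacity: 12 TiB = 105,553,116 Mb; 26871.29 items → 26871 complete.

26871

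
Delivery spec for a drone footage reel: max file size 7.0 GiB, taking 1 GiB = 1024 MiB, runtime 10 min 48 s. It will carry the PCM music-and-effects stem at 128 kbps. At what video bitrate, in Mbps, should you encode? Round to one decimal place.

Budget: 7.0 GiB = 60129.5 Mb.
10 min 48 s = 648 s
Total bitrate budget: 60129.5 Mb / 648 s = 92.793 Mbps.
Audio: 128 kbps = 0.128 Mbps.
Video: 92.793 − 0.128 = 92.665 Mbps.

92.7 Mbps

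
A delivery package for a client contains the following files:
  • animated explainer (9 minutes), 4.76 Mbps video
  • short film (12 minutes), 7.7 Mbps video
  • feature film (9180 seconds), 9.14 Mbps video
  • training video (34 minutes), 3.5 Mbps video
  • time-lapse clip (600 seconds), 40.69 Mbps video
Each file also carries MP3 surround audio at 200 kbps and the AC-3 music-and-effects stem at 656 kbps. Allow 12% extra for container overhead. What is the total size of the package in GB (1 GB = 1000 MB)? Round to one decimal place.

18.9 GB

Audio total: 200 + 656 = 856 kbps = 0.856 Mbps.
animated explainer: 5.616 Mbps × 540 s × 1.12 = 3396.6 Mb
short film: 8.556 Mbps × 720 s × 1.12 = 6899.6 Mb
feature film: 9.996 Mbps × 9180 s × 1.12 = 102774.9 Mb
training video: 4.356 Mbps × 2040 s × 1.12 = 9952.6 Mb
time-lapse clip: 41.546 Mbps × 600 s × 1.12 = 27918.9 Mb
Total: 150942.5 Mb = 18867.8 MB.
= 18.87 GB.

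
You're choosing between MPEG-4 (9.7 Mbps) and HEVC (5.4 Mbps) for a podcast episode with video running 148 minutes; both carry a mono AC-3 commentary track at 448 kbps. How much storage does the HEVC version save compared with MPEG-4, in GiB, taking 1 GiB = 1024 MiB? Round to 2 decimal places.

148 min = 8880 s
Audio: 448 kbps = 0.448 Mbps.
MPEG-4: 10.148 Mbps × 8880 s = 90114.2 Mb = 10.491 GiB.
HEVC: 5.848 Mbps × 8880 s = 51930.2 Mb = 6.045 GiB.
Saving: 10.491 − 6.045 = 4.445 GiB.

4.45 GiB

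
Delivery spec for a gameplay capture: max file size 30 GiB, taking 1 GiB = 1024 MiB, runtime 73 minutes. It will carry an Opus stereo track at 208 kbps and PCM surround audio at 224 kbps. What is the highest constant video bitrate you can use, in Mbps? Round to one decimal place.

58.4 Mbps

Budget: 30 GiB = 257698.0 Mb.
73 min = 4380 s
Total bitrate budget: 257698.0 Mb / 4380 s = 58.835 Mbps.
Audio total: 208 + 224 = 432 kbps = 0.432 Mbps.
Video: 58.835 − 0.432 = 58.403 Mbps.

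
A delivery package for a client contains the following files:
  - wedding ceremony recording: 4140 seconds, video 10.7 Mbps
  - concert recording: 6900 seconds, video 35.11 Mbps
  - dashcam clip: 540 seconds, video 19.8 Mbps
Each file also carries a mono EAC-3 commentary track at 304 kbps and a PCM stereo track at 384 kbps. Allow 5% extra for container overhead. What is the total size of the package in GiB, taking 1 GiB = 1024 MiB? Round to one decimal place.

37.3 GiB

Audio total: 304 + 384 = 688 kbps = 0.688 Mbps.
wedding ceremony recording: 11.388 Mbps × 4140 s × 1.05 = 49503.6 Mb
concert recording: 35.798 Mbps × 6900 s × 1.05 = 259356.5 Mb
dashcam clip: 20.488 Mbps × 540 s × 1.05 = 11616.7 Mb
Total: 320476.8 Mb = 40059.6 MB.
= 37.31 GiB.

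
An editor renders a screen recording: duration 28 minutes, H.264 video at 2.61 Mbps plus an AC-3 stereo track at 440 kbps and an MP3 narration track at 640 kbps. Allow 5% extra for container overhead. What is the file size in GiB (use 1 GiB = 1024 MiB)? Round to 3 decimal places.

0.758 GiB

28 min = 1680 s
Audio total: 440 + 640 = 1080 kbps = 1.080 Mbps.
Total bitrate: 2.61 + 1.080 = 3.690 Mbps.
Stream data: 3.690 Mbps × 1680 s = 6199.2 Mb.
With 5% container overhead: ×1.05.
6,509 Mb = 813,645,000 bytes ÷ 1,073,741,824 = 0.7578 GiB.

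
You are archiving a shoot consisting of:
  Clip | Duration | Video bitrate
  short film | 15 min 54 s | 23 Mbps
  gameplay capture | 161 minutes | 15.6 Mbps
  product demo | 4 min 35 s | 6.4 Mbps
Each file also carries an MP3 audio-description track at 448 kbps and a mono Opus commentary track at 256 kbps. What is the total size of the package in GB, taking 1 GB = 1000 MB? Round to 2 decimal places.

22.76 GB

Audio total: 448 + 256 = 704 kbps = 0.704 Mbps.
short film: 23.704 Mbps × 954 s = 22613.6 Mb
gameplay capture: 16.304 Mbps × 9660 s = 157496.6 Mb
product demo: 7.104 Mbps × 275 s = 1953.6 Mb
Total: 182063.9 Mb = 22758.0 MB.
= 22.76 GB.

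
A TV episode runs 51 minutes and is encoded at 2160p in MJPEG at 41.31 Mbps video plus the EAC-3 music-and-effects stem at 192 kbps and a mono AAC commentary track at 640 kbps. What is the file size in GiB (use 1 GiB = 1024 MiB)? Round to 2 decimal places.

15.01 GiB

51 min = 3060 s
Audio total: 192 + 640 = 832 kbps = 0.832 Mbps.
Total bitrate: 41.31 + 0.832 = 42.142 Mbps.
Stream data: 42.142 Mbps × 3060 s = 128954.5 Mb.
128,955 Mb = 16,119,315,000 bytes ÷ 1,073,741,824 = 15.01 GiB.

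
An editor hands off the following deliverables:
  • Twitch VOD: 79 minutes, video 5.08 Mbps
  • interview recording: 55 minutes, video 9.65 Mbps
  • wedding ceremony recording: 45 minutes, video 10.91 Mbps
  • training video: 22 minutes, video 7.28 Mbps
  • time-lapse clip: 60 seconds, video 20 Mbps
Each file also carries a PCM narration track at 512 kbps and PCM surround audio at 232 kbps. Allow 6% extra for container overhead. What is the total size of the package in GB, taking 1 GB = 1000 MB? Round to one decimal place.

13.9 GB

Audio total: 512 + 232 = 744 kbps = 0.744 Mbps.
Twitch VOD: 5.824 Mbps × 4740 s × 1.06 = 29262.1 Mb
interview recording: 10.394 Mbps × 3300 s × 1.06 = 36358.2 Mb
wedding ceremony recording: 11.654 Mbps × 2700 s × 1.06 = 33353.7 Mb
training video: 8.024 Mbps × 1320 s × 1.06 = 11227.2 Mb
time-lapse clip: 20.744 Mbps × 60 s × 1.06 = 1319.3 Mb
Total: 111520.6 Mb = 13940.1 MB.
= 13.94 GB.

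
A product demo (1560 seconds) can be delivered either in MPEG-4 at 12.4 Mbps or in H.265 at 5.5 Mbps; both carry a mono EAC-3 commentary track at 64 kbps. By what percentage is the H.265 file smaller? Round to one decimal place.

Audio: 64 kbps = 0.064 Mbps.
MPEG-4: 12.464 Mbps × 1560 s = 19443.8 Mb = 2.430 GB.
H.265: 5.564 Mbps × 1560 s = 8679.8 Mb = 1.085 GB.
Reduction: (1 − 1.085/2.430) × 100 = 55.36%.

55.4%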